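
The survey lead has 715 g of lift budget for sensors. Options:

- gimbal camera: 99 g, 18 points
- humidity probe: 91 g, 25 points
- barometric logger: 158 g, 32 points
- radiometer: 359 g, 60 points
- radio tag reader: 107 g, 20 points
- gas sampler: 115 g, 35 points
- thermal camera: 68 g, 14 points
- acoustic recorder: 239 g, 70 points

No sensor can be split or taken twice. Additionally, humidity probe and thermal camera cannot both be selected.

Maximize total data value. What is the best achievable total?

Taking humidity probe + barometric logger + radio tag reader + gas sampler + acoustic recorder: 710 g used, 182 in data value.
The closest alternative, gimbal camera + humidity probe + barometric logger + gas sampler + acoustic recorder, reaches only 180.

182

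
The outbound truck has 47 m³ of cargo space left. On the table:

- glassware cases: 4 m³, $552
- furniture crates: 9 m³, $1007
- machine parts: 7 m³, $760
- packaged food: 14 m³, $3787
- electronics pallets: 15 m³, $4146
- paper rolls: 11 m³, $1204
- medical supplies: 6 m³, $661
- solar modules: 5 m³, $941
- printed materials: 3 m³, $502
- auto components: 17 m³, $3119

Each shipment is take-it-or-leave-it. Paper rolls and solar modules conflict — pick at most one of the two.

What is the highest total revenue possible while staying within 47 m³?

11052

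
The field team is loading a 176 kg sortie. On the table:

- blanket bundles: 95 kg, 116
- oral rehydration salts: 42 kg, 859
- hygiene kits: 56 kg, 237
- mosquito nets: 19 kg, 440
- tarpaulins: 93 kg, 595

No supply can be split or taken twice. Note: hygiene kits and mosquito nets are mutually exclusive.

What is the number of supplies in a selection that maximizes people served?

3

The maximum people served within 176 kg is 1894.
For example oral rehydration salts + mosquito nets + tarpaulins achieves it, using 154 kg.
Any selection reaching 1894 contains exactly 3 supplies.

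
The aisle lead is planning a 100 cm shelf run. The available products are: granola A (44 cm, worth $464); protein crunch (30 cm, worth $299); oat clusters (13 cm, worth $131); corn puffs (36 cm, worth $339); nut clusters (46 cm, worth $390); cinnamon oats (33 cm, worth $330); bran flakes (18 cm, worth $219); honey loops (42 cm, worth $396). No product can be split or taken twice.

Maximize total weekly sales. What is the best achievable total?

1022

The ratio heuristic lands on granola A + oat clusters + bran flakes (814) but leaves 25 cm idle.
Replace oat clusters with corn puffs: the trade gains 208 net, giving 1022 at 98 cm.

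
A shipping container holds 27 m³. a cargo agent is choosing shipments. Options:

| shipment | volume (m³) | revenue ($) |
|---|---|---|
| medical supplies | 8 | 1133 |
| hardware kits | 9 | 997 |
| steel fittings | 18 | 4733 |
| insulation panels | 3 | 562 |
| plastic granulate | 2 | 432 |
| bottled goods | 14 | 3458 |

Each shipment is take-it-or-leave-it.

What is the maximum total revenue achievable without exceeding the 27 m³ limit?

5866

Density check — steel fittings 262.94, bottled goods 247.00, plastic granulate 216.00, insulation panels 187.33 are the best per m³.
The ratio heuristic lands on steel fittings + insulation panels + plastic granulate (5727) but leaves 4 m³ idle.
Replace insulation panels and plastic granulate with medical supplies: the trade gains 139 net, giving 5866 at 26 m³.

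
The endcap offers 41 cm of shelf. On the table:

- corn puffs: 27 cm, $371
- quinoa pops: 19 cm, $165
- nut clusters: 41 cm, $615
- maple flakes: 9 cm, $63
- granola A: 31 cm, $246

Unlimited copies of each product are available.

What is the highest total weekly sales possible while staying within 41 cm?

Taking nut clusters: 41 cm used, 615 in weekly sales.
Nothing else within 41 cm beats 615.

615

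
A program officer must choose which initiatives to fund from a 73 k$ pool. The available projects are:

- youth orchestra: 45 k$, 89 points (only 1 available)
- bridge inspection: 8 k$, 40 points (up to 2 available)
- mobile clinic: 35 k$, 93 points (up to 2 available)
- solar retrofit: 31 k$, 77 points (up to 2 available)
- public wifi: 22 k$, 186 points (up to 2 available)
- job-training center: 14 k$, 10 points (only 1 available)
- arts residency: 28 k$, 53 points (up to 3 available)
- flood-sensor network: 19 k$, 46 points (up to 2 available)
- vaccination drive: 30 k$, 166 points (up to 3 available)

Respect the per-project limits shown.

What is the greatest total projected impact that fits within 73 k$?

The ratio heuristic lands on 2×bridge inspection + 2×public wifi (452) but leaves 13 k$ idle.
Replace bridge inspection with flood-sensor network: the trade gains 6 net, giving 458 at 71 k$.
Every other selection either busts 73 k$ or exceeds an availability limit or fails to beat 458.

458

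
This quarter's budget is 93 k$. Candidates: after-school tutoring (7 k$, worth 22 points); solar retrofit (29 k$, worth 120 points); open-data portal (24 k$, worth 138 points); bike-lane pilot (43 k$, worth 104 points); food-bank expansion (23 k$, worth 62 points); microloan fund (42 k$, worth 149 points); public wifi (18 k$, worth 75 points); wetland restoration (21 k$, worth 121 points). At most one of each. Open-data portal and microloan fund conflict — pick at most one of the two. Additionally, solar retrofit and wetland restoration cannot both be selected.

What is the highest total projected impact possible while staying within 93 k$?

418

By projected impact per k$: wetland restoration 5.76, open-data portal 5.75, public wifi 4.17, solar retrofit 4.14 lead.
After-school tutoring + open-data portal + food-bank expansion + public wifi + wetland restoration uses 93 of the 93 k$ and totals 418.
Next best is open-data portal + food-bank expansion + public wifi + wetland restoration at 396 (86 k$) — short by 22.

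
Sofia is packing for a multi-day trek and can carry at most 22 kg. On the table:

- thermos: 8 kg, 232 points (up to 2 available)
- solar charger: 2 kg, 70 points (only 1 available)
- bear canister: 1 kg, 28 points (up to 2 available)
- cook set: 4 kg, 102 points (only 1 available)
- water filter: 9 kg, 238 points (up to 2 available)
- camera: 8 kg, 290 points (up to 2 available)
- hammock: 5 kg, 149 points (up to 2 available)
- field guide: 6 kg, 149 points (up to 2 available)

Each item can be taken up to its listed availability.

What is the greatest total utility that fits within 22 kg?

757

The ratio heuristic lands on solar charger + 2×bear canister + 2×camera (706) but leaves 2 kg idle.
Replace solar charger and bear canister with hammock: the trade gains 51 net, giving 757 at 22 kg.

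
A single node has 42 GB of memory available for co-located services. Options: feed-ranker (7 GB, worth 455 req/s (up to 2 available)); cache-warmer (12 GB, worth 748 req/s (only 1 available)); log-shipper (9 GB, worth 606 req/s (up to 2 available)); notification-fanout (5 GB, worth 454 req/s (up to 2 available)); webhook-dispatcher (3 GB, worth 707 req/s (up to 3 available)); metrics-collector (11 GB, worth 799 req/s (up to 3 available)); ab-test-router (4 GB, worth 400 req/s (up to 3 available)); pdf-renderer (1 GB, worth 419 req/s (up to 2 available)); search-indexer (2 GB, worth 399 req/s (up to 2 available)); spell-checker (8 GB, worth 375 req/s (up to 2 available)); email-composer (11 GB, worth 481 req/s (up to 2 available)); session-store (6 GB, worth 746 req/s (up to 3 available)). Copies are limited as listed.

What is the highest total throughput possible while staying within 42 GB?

Greedy by ratio would take 3×webhook-dispatcher + 2×ab-test-router + 2×pdf-renderer + 2×search-indexer + 3×session-store: 41 GB used, total 6795.
Replace ab-test-router with notification-fanout: the trade gains 54 net, giving 6849 at 42 GB.

6849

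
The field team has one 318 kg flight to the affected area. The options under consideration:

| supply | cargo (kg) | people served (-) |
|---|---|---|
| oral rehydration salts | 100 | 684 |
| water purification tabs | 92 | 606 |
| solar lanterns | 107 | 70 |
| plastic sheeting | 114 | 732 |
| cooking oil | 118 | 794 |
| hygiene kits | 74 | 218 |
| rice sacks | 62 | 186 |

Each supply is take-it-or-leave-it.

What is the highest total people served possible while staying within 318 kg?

Taking oral rehydration salts + water purification tabs + cooking oil: 310 kg used, 2084 in people served.
No other feasible combination exceeds 2084.

2084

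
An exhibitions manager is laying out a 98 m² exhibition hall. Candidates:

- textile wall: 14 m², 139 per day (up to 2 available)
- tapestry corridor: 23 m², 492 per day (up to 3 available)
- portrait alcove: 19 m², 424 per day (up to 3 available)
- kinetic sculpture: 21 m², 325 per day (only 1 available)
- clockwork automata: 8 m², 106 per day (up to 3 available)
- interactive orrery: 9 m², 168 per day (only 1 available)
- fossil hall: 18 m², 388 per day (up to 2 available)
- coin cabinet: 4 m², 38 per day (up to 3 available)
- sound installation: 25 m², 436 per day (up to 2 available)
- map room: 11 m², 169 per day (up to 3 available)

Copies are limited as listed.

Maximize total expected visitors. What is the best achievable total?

A density-first pass picks 3×portrait alcove + 2×fossil hall + coin cabinet — 2086 at 97 m².
Replace fossil hall and coin cabinet with tapestry corridor: the trade gains 66 net, giving 2152 at 98 m².

2152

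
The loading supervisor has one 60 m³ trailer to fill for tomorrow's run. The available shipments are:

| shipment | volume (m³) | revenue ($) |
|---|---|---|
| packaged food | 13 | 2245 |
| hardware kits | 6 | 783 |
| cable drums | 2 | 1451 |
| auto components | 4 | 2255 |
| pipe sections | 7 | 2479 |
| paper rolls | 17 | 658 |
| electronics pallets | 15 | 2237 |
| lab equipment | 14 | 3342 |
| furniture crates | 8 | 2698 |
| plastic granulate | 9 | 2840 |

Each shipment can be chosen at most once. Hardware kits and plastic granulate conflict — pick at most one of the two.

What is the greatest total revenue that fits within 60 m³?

Density check — cable drums 725.50, auto components 563.75, pipe sections 354.14 are the best per m³.
The ratio ordering already packs tightly: packaged food + cable drums + auto components + pipe sections + lab equipment + furniture crates + plastic granulate, 57 m³, 17310.
The spare 3 m³ is too small for any remaining shipment, and no feasible exchange beats 17310.

17310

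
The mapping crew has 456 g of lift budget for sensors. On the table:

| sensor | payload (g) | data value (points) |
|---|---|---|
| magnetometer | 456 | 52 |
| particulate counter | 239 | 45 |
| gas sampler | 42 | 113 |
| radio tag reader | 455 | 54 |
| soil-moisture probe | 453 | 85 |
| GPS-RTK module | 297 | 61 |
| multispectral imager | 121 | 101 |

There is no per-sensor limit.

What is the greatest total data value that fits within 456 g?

1130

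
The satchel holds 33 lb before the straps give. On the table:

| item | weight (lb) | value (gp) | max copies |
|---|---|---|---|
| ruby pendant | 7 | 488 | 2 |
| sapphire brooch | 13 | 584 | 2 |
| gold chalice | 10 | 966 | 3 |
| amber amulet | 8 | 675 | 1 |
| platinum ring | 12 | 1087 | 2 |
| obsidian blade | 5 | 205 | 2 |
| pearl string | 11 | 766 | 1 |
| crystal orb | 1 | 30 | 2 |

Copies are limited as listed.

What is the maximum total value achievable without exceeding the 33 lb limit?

3049

The ratio heuristic lands on 3×gold chalice + 2×crystal orb (2958) but leaves 1 lb idle.
Replace gold chalice and crystal orb with platinum ring: the trade gains 91 net, giving 3049 at 33 lb.
No other feasible combination exceeds 3049.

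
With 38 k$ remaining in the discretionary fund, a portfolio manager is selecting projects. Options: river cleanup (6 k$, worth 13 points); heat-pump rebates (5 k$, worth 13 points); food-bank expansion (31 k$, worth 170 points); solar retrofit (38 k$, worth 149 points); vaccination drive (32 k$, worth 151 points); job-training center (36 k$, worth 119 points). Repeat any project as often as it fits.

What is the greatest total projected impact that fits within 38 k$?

183

River cleanup + food-bank expansion uses 37 of the 38 k$ and totals 183.
That's the maximum — no swap from here does better than 183.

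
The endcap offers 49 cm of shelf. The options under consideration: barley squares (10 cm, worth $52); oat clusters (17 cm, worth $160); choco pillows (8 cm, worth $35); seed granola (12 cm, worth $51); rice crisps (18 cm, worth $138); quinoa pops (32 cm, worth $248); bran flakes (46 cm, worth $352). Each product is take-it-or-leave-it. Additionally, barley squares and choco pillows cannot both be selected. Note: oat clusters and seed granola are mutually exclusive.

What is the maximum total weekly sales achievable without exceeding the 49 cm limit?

408

By weekly sales per cm: oat clusters 9.41, quinoa pops 7.75, rice crisps 7.67, bran flakes 7.65 lead.
The ratio ordering already packs tightly: oat clusters + quinoa pops, 49 cm, 408.
Nothing else feasible within 49 cm beats 408.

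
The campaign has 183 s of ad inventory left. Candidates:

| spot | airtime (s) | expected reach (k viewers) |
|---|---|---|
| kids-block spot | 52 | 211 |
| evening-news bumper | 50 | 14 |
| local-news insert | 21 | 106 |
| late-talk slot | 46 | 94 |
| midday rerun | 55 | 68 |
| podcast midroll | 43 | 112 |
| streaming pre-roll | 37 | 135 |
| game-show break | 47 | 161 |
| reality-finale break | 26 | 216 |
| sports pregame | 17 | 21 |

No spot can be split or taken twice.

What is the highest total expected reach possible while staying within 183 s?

Best packing: kids-block spot + local-news insert + streaming pre-roll + game-show break + reality-finale break — 183 s, 829 total.
Next best is kids-block spot + local-news insert + podcast midroll + streaming pre-roll + reality-finale break at 780 (179 s) — short by 49.

829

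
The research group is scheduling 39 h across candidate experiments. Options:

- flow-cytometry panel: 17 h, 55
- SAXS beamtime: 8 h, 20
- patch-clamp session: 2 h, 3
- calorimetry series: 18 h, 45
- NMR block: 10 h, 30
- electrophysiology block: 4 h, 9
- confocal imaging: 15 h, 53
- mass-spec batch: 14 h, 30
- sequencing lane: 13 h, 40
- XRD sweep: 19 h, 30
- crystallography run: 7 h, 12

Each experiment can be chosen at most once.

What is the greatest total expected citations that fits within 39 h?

123

A density-first pass picks flow-cytometry panel + patch-clamp session + electrophysiology block + confocal imaging — 120 at 38 h.
Using the slack differently, NMR block + confocal imaging + sequencing lane comes to 123 at 38 h.
That's the maximum — no swap from here does better than 123.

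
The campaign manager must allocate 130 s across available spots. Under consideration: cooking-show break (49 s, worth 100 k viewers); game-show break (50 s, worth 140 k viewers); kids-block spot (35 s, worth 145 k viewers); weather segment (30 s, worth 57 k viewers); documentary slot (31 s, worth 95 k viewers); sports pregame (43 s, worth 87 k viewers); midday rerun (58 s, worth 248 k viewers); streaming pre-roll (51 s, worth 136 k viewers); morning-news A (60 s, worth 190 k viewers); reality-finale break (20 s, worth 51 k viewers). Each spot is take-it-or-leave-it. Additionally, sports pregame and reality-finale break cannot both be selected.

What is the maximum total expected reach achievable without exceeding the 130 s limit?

488

Ranking by ratio (expected reach/s): midday rerun 4.28, kids-block spot 4.14, morning-news A 3.17, documentary slot 3.06.
Kids-block spot + documentary slot + midday rerun uses 124 of the 130 s and totals 488.
Runner-up kids-block spot + weather segment + midday rerun tops out at 450.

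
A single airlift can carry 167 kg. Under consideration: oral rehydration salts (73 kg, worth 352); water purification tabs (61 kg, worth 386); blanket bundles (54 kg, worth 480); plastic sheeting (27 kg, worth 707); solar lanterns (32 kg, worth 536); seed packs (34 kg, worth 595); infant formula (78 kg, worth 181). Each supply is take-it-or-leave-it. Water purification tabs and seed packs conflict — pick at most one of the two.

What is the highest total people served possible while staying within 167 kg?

2318

Ranking by ratio (people served/kg): plastic sheeting 26.19, seed packs 17.50, solar lanterns 16.75.
Blanket bundles + plastic sheeting + solar lanterns + seed packs uses 147 of the 167 kg and totals 2318.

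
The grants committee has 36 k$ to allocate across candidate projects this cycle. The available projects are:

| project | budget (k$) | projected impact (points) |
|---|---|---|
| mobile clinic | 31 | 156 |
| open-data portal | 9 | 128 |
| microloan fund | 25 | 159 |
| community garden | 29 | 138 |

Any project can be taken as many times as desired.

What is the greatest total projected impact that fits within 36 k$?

Ranking by ratio (projected impact/k$): open-data portal 14.22, microloan fund 6.36, mobile clinic 5.03.
Taking 4×open-data portal: 36 k$ used, 512 in projected impact.
That's the maximum — no swap from here does better than 512.

512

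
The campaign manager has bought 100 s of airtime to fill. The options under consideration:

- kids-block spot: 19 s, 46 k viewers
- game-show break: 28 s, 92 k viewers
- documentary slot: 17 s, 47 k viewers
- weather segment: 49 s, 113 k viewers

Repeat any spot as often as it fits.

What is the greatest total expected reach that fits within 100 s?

280

Ranking by ratio (expected reach/s): game-show break 3.29, documentary slot 2.76, kids-block spot 2.42, weather segment 2.31.
Taking the top-ratio spots first gives 3×game-show break for 276 (84 s).
Replace 2×game-show break with 4×documentary slot: the trade gains 4 net, giving 280 at 96 s.
That's the maximum — no swap from here does better than 280.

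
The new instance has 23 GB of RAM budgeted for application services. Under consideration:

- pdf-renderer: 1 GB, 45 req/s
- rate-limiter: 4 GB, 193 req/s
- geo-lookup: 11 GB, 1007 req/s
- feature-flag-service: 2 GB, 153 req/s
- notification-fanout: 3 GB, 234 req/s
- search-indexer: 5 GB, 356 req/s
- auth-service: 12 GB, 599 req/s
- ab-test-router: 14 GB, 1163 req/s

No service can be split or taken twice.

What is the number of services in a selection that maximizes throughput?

4

Best achievable throughput is 1798.
pdf-renderer + notification-fanout + search-indexer + ab-test-router hits 1798 at 23 GB.
All optima have 4 services.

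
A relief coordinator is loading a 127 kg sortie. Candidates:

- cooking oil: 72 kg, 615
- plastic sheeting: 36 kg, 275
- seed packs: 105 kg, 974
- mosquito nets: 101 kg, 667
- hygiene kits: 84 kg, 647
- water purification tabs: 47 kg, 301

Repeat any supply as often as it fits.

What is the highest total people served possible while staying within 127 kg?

974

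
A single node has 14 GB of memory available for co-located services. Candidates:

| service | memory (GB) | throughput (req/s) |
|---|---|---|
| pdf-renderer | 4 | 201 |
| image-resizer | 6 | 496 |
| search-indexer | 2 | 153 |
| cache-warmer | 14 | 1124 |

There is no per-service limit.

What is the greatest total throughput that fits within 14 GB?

1145

2×image-resizer + search-indexer uses 14 of the 14 GB and totals 1145.
Every other selection either busts 14 GB or fails to beat 1145.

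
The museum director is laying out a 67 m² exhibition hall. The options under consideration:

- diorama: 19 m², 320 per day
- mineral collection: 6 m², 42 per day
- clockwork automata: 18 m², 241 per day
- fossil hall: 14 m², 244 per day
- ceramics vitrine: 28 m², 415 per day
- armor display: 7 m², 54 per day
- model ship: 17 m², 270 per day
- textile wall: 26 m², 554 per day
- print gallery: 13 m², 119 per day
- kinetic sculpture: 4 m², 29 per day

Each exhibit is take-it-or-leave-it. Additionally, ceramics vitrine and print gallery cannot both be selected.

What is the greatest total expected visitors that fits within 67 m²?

1173

Greedy by ratio would take diorama + fossil hall + armor display + textile wall: 66 m² used, total 1172.
The 21 m² tied up in fossil hall and armor display is better spent on model ship + kinetic sculpture — total rises to 1173 (66 m²).
That's the maximum — no feasible swap from here does better than 1173.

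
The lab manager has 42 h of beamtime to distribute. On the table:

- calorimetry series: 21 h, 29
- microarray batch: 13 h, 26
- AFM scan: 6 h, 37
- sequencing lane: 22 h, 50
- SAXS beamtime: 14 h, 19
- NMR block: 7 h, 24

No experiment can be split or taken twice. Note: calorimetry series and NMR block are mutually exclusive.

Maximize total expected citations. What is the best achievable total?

Filling by ratio: AFM scan + sequencing lane + NMR block for 111, with 7 h left unused.
Dropping NMR block frees 7 h; slotting in microarray batch (13 h) lifts the total to 113 at 41 h.
Runner-up AFM scan + sequencing lane + NMR block tops out at 111.

113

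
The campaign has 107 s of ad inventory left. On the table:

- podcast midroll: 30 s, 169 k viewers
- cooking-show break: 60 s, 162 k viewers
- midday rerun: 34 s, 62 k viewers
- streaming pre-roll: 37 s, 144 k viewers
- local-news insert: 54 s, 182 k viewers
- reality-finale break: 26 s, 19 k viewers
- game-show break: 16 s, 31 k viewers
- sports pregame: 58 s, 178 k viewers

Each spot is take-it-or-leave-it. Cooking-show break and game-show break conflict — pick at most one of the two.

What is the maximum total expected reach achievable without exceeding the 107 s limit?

382

By expected reach per s: podcast midroll 5.63, streaming pre-roll 3.89, local-news insert 3.37 lead.
Taking the top-ratio spots first gives podcast midroll + streaming pre-roll + game-show break for 344 (83 s).
Replace streaming pre-roll with local-news insert: the trade gains 38 net, giving 382 at 100 s.
No other feasible combination exceeds 382.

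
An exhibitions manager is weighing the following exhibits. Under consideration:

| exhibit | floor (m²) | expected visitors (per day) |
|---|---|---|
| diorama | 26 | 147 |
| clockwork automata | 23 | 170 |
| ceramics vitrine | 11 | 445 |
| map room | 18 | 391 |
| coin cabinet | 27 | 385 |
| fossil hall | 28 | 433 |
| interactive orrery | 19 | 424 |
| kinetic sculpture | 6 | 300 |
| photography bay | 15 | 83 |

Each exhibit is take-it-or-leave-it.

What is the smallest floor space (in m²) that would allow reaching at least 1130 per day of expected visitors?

Need the lightest bundle worth ≥ 1130.
Taking ceramics vitrine + map room + kinetic sculpture gives 1136 (≥ 1130) for 35 m².
No combination under 35 m² hits 1130.

35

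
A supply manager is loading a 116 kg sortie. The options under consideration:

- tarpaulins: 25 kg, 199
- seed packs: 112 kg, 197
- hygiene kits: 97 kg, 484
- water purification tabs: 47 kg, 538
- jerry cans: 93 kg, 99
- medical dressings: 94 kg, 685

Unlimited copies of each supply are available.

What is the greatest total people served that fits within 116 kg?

1076

Ranking by ratio (people served/kg): water purification tabs 11.45, tarpaulins 7.96, medical dressings 7.29.
Best packing: 2×water purification tabs — 94 kg, 1076 total.
No other feasible combination exceeds 1076.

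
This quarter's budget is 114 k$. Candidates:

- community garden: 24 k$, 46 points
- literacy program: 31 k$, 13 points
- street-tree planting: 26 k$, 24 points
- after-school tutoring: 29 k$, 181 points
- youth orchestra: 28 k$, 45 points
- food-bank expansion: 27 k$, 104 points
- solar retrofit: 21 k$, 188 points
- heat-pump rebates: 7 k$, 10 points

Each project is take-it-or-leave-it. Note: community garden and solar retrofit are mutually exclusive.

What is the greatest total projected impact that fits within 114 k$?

By projected impact per k$: solar retrofit 8.95, after-school tutoring 6.24, food-bank expansion 3.85 lead.
Taking after-school tutoring + youth orchestra + food-bank expansion + solar retrofit + heat-pump rebates: 112 k$ used, 528 in projected impact.
Next best is after-school tutoring + youth orchestra + food-bank expansion + solar retrofit at 518 (105 k$) — short by 10.

528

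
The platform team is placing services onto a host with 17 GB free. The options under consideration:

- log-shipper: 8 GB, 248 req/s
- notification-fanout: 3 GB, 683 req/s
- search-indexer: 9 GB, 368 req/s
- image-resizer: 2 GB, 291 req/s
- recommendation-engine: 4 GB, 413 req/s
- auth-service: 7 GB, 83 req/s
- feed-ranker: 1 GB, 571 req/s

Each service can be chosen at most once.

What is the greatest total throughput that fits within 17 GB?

2041

Ranking by ratio (throughput/GB): feed-ranker 571.00, notification-fanout 227.67, image-resizer 145.50, recommendation-engine 103.25.
The ratio ordering already packs tightly: notification-fanout + image-resizer + recommendation-engine + auth-service + feed-ranker, 17 GB, 2041.
Every other selection either busts 17 GB or fails to beat 2041.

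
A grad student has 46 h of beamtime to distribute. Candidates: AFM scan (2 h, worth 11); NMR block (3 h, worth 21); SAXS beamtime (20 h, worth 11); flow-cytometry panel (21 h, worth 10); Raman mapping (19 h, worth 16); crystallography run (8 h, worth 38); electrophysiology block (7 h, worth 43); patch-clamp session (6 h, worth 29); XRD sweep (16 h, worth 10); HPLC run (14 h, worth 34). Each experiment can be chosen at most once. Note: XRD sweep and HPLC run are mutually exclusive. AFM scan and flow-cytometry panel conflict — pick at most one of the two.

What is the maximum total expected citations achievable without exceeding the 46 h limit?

Best packing: AFM scan + NMR block + crystallography run + electrophysiology block + patch-clamp session + HPLC run — 40 h, 176 total.
Runner-up NMR block + crystallography run + electrophysiology block + patch-clamp session + HPLC run tops out at 165.

176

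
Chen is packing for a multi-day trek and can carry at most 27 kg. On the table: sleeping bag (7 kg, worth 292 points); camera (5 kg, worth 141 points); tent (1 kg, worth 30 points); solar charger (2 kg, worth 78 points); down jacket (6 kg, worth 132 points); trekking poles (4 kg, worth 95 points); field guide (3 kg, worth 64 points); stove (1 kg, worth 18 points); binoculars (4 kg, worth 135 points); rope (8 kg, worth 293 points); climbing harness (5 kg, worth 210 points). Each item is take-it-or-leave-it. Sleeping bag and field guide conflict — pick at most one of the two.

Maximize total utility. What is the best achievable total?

By utility per kg: climbing harness 42.00, sleeping bag 41.71, solar charger 39.00, rope 36.62 lead.
Best packing: sleeping bag + tent + solar charger + binoculars + rope + climbing harness — 27 kg, 1038 total.

1038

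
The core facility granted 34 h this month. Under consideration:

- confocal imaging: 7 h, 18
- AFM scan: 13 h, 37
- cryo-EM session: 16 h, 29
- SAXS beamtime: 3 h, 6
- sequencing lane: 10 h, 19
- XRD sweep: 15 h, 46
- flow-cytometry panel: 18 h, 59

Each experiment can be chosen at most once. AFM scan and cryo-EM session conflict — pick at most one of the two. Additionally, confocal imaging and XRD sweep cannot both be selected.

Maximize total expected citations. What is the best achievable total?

By expected citations per h: flow-cytometry panel 3.28, XRD sweep 3.07, AFM scan 2.85 lead.
The ratio ordering already packs tightly: XRD sweep + flow-cytometry panel, 33 h, 105.
Every other selection either busts 34 h or breaks a pairing rule or fails to beat 105.

105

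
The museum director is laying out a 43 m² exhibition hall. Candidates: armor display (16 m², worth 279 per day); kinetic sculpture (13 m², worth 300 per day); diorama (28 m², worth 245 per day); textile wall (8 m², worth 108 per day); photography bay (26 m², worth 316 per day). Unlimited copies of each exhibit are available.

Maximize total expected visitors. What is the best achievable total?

900

By expected visitors per m²: kinetic sculpture 23.08, armor display 17.44, textile wall 13.50, photography bay 12.15 lead.
Taking 3×kinetic sculpture: 39 m² used, 900 in expected visitors.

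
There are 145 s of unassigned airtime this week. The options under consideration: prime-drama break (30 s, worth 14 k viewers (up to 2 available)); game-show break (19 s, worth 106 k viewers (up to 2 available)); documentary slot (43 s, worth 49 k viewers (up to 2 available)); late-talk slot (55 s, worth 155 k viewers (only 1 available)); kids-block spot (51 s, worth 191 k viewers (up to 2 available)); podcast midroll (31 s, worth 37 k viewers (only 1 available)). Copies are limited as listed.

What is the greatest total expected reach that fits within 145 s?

The ratio ordering already packs tightly: 2×game-show break + 2×kids-block spot, 140 s, 594.

594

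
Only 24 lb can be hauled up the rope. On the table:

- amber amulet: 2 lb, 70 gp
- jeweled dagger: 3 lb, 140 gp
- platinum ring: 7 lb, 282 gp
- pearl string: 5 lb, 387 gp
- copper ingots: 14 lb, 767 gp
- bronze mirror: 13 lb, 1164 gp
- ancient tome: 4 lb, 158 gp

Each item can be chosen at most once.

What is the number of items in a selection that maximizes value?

4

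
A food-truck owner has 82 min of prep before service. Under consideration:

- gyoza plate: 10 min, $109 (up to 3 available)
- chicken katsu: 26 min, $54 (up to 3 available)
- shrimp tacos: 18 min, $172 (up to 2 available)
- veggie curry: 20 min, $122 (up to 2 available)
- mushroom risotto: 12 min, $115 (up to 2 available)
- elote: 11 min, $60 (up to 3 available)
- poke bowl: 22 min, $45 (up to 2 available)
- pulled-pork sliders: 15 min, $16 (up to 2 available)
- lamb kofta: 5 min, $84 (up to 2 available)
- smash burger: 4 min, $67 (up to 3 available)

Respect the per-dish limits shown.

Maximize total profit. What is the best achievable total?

The ratio heuristic lands on 3×gyoza plate + 2×mushroom risotto + 2×lamb kofta + 3×smash burger (926) but leaves 6 min idle.
Replace mushroom risotto with shrimp tacos: the trade gains 57 net, giving 983 at 82 min.
No other feasible combination exceeds 983.

983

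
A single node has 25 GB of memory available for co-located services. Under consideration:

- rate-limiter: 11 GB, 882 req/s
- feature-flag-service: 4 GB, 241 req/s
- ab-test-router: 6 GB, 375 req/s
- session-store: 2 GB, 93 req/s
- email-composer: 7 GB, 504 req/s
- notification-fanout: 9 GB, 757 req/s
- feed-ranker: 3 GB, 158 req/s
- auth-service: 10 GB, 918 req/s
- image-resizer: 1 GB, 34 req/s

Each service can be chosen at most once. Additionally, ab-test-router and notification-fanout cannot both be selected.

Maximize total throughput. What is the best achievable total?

2041

Rate-limiter + feature-flag-service + auth-service uses 25 of the 25 GB and totals 2041.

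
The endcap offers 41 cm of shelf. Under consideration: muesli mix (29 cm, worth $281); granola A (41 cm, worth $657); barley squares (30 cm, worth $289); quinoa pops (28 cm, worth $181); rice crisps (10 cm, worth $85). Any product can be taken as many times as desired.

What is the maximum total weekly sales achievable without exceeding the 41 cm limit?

657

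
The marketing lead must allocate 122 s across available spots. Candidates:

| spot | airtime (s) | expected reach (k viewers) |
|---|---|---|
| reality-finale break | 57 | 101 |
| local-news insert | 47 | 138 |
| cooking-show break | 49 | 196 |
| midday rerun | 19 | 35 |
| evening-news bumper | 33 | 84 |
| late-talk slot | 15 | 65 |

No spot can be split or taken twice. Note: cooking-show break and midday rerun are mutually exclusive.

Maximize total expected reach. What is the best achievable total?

399

By expected reach per s: late-talk slot 4.33, cooking-show break 4.00, local-news insert 2.94 lead.
The ratio ordering already packs tightly: local-news insert + cooking-show break + late-talk slot, 111 s, 399.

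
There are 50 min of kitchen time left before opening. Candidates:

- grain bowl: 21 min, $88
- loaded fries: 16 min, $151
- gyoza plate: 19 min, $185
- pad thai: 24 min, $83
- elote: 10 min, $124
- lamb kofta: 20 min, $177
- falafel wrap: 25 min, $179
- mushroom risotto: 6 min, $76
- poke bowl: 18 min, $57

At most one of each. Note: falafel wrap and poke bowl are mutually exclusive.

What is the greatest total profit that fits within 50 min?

486

Greedy by ratio would take gyoza plate + elote + mushroom risotto: 35 min used, total 385.
Dropping mushroom risotto frees 6 min; slotting in lamb kofta (20 min) lifts the total to 486 at 49 min.
Next best is loaded fries + gyoza plate + elote at 460 (45 min) — short by 26.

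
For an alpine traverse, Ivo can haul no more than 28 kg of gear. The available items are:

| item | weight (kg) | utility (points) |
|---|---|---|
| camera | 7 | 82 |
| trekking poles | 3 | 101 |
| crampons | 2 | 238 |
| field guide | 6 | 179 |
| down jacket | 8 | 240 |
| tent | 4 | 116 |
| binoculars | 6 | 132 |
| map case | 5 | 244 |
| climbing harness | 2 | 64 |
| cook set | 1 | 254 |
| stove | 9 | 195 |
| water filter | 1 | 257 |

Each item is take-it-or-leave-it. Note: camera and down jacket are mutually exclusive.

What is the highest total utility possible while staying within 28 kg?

1577

Best packing: trekking poles + crampons + field guide + down jacket + map case + climbing harness + cook set + water filter — 28 kg, 1577 total.
Next best is trekking poles + crampons + down jacket + binoculars + map case + climbing harness + cook set + water filter at 1530 (28 kg) — short by 47.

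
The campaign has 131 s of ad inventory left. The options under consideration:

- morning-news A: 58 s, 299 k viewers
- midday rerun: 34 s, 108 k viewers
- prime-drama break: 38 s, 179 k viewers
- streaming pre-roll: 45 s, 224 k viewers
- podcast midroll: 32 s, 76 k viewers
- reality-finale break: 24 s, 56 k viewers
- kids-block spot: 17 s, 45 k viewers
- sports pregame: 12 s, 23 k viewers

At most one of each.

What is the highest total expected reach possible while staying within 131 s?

586

Density check — morning-news A 5.16, streaming pre-roll 4.98, prime-drama break 4.71 are the best per s.
Taking the top-ratio spots first gives morning-news A + streaming pre-roll + kids-block spot for 568 (120 s).
The 62 s tied up in streaming pre-roll and kids-block spot is better spent on midday rerun + prime-drama break — total rises to 586 (130 s).
Every other selection either busts 131 s or fails to beat 586.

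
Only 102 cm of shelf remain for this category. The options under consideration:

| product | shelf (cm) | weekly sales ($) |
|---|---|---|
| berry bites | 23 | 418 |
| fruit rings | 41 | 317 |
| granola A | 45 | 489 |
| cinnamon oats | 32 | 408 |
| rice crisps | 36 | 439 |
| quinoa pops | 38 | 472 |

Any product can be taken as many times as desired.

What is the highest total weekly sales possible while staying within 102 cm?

By weekly sales per cm: berry bites 18.17, cinnamon oats 12.75, quinoa pops 12.42, rice crisps 12.19 lead.
The ratio ordering already packs tightly: 4×berry bites, 92 cm, 1672.
The spare 10 cm is too small for any remaining product, and no exchange beats 1672.

1672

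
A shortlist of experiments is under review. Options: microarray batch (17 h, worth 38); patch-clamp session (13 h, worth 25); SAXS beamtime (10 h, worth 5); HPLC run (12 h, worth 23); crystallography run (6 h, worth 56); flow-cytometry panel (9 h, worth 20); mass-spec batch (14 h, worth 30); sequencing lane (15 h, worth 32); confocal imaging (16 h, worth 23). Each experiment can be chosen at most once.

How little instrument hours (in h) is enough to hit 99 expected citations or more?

27

Look for the lowest-instrument combination reaching 99.
HPLC run + crystallography run + flow-cytometry panel: 99 expected citations at 27 h.
No combination under 27 h hits 99.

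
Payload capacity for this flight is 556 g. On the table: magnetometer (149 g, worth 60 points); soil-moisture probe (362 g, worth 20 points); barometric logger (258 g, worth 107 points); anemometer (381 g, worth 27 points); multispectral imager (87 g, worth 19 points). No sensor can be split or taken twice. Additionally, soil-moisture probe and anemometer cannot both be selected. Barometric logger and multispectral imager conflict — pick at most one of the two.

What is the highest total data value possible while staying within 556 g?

167

Taking magnetometer + barometric logger: 407 g used, 167 in data value.
An exhaustive check of the 32 subsets confirms 167.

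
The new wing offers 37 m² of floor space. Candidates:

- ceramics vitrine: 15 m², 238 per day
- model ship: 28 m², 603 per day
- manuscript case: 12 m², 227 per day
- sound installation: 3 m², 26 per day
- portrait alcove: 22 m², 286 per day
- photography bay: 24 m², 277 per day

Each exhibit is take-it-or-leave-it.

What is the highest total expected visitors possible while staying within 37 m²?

629

Taking model ship + sound installation: 31 m² used, 629 in expected visitors.
No other feasible combination exceeds 629.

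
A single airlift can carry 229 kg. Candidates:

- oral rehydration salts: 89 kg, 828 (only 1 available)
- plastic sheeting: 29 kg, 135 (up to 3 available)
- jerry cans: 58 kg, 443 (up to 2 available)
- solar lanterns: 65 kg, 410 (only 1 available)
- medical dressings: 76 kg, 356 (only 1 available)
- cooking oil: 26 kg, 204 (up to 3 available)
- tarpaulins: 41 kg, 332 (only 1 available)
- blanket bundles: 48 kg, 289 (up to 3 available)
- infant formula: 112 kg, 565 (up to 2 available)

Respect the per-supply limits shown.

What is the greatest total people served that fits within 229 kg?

1883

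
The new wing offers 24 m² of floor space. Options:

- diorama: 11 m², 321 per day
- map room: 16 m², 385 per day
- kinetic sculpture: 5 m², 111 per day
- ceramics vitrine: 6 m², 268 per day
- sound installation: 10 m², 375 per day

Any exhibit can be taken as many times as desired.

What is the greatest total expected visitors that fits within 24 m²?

1072

By expected visitors per m²: ceramics vitrine 44.67, sound installation 37.50, diorama 29.18, map room 24.06 lead.
The ratio ordering already packs tightly: 4×ceramics vitrine, 24 m², 1072.
Nothing else within 24 m² beats 1072.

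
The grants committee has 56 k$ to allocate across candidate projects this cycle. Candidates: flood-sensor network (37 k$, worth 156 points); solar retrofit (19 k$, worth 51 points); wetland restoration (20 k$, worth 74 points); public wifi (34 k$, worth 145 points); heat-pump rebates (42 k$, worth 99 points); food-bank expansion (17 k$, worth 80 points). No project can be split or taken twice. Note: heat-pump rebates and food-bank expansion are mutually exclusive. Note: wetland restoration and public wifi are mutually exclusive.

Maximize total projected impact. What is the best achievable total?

The ratio heuristic lands on public wifi + food-bank expansion (225) but leaves 5 k$ idle.
Dropping public wifi frees 34 k$; slotting in flood-sensor network (37 k$) lifts the total to 236 at 54 k$.
The closest alternative, public wifi + food-bank expansion, reaches only 225.

236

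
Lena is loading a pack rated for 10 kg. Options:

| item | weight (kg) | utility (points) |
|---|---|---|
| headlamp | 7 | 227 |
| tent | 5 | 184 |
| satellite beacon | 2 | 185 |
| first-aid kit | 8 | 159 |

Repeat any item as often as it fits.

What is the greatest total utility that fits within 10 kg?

5×satellite beacon uses 10 of the 10 kg and totals 925.
Every other selection either busts 10 kg or fails to beat 925.

925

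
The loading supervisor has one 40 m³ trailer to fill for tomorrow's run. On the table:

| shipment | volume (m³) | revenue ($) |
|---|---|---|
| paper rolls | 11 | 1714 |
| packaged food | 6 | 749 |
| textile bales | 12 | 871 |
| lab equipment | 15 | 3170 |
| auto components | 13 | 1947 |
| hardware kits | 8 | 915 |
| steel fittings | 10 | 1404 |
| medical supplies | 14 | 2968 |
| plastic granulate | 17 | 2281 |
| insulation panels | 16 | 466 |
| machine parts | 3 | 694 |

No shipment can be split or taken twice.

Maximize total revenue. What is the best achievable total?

A density-first pass picks packaged food + lab equipment + medical supplies + machine parts — 7581 at 38 m³.
The 9 m³ tied up in packaged food and machine parts is better spent on paper rolls — total rises to 7852 (40 m³).
Next best is lab equipment + hardware kits + medical supplies + machine parts at 7747 (40 m³) — short by 105.

7852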